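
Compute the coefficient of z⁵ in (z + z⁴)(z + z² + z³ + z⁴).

2

(z + z⁴) has coefficients 0,1,0,0,1 for degrees 0…4.
(z + z² + z³ + z⁴) has coefficients 0,1,1,1,1,0 for degrees 0…5.
[z⁵] = 1·1 + 1·1 = 2.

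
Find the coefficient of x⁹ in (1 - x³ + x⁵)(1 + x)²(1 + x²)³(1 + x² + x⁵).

6

(1 - x³ + x⁵) has coefficients 1,0,0,-1,0,1 for degrees 0…5.
(1 + x)² has coefficients 1,2,1,0,0,0,0,0,0,0 for degrees 0…9.
Multiplying by (1 + x²)³ gives running coefficients 1,2,4,6,6,6,4,2,1,0 for degrees 0…9.
Finally multiplying by (1 + x² + x⁵), the product of all factors after the first has coefficients 1,2,5,8,10,13,12,12,11,8 for degrees 0…9.
[x⁹] = 1·8 − 1·12 + 1·10 = 6.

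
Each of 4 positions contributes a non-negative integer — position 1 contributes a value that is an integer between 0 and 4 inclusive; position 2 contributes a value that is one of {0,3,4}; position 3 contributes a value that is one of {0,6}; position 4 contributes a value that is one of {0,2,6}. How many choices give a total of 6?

The generating function for the choices is (1 + x + x^2 + x^3 + x^4)·(1 + x^3 + x^4)·(1 + x^6)·(1 + x^2 + x^6); the count is [x^6].
(1 + x + x^2 + x^3 + x^4) has coefficients 1,1,1,1,1 for degrees 0…4.
(1 + x^3 + x^4) has coefficients 1,0,0,1,1,0,0 for degrees 0…6.
Multiplying by (1 + x^6) gives running coefficients 1,0,0,1,1,0,1 for degrees 0…6.
Finally multiplying by (1 + x^2 + x^6), the product of all factors after the first has coefficients 1,0,1,1,1,1,3 for degrees 0…6.
[x^6] = 1·3 + 1·1 + 1·1 + 1·1 + 1·1 = 7.

7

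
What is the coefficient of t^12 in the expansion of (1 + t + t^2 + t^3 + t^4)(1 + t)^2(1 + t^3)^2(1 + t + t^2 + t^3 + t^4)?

(1 + t + t^2 + t^3 + t^4) has coefficients 1,1,1,1,1 for degrees 0…4.
(1 + t)^2 has coefficients 1,2,1,0,0,0,0,0,0,0,0,0,0 for degrees 0…12.
Multiplying by (1 + t^3)^2 gives running coefficients 1,2,1,2,4,2,1,2,1,0,0,0,0 for degrees 0…12.
Finally multiplying by (1 + t + t^2 + t^3 + t^4), the product of all factors after the first has coefficients 1,3,4,6,10,11,10,11,10,6,4,3,1 for degrees 0…12.
[t^12] = 1·1 + 1·3 + 1·4 + 1·6 + 1·10 = 24.

24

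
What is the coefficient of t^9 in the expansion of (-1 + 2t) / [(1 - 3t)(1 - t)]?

-9842

The denominator gives the recurrence a_n = 4a_(n−1) − 3a_(n−2) for n ≥ 3; the numerator fixes a_0 = -1, a_1 = -2, a_2 = -5.
Iterating: -1, -2, -5, -14, -41, -122, -365, -1094, -3281, -9842, so a_9 = -9842.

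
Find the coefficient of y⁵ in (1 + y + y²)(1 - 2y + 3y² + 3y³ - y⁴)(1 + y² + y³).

8

(1 + y + y²) has coefficients 1,1,1 for degrees 0…2.
(1 - 2y + 3y² + 3y³ - y⁴) has coefficients 1,-2,3,3,-1,0 for degrees 0…5.
Finally multiplying by (1 + y² + y³), the product of all factors after the first has coefficients 1,-2,4,2,0,6 for degrees 0…5.
[y⁵] = 1·6 + 1·0 + 1·2 = 8.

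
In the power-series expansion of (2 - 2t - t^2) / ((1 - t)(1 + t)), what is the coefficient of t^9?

-2

The denominator gives the recurrence a_n = a_(n−2) for n ≥ 3; the numerator fixes a_0 = 2, a_1 = -2, a_2 = 1.
Iterating: 2, -2, 1, -2, 1, -2, 1, -2, 1, -2, so a_9 = -2.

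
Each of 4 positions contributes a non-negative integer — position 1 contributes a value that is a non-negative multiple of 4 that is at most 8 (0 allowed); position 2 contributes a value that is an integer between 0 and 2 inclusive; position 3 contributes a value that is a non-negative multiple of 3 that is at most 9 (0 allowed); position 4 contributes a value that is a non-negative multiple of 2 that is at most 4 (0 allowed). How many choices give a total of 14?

7

The generating function for the choices is (1 + t^4 + t^8)·(1 + t + t^2)·(1 + t^3 + t^6 + t^9)·(1 + t^2 + t^4); the count is [t^14].
(1 + t^4 + t^8) has coefficients 1,0,0,0,1,0,0,0,1 for degrees 0…8.
(1 + t + t^2) has coefficients 1,1,1,0,0,0,0,0,0,0,0,0,0,0,0 for degrees 0…14.
Multiplying by (1 + t^3 + t^6 + t^9) gives running coefficients 1,1,1,1,1,1,1,1,1,1,1,1,0,0,0 for degrees 0…14.
Finally multiplying by (1 + t^2 + t^4), the product of all factors after the first has coefficients 1,1,2,2,3,3,3,3,3,3,3,3,2,2,1 for degrees 0…14.
[t^14] = 1·1 + 1·3 + 1·3 = 7.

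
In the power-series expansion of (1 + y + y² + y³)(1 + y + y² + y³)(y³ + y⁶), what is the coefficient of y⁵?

3

(1 + y + y² + y³) has coefficients 1,1,1,1 for degrees 0…3.
(1 + y + y² + y³) has coefficients 1,1,1,1,0,0 for degrees 0…5.
Finally multiplying by (y³ + y⁶), the product of all factors after the first has coefficients 0,0,0,1,1,1 for degrees 0…5.
[y⁵] = 1·1 + 1·1 + 1·1 + 1·0 = 3.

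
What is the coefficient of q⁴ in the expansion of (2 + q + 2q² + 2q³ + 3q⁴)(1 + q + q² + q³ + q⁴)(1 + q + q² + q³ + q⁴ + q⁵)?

(2 + q + 2q² + 2q³ + 3q⁴) has coefficients 2,1,2,2,3 for degrees 0…4.
(1 + q + q² + q³ + q⁴) has coefficients 1,1,1,1,1 for degrees 0…4.
Finally multiplying by (1 + q + q² + q³ + q⁴ + q⁵), the product of all factors after the first has coefficients 1,2,3,4,5 for degrees 0…4.
[q⁴] = 2·5 + 1·4 + 2·3 + 2·2 + 3·1 = 27.

27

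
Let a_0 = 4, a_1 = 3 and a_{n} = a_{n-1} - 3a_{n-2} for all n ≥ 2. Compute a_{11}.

The ordinary generating function has denominator 1 - t + 3t^2.
Iterating the recurrence: a_0,…,a_{11} = 4, 3, -9, -18, 9, 63, 36, -153, -261, 198, 981, 387.

387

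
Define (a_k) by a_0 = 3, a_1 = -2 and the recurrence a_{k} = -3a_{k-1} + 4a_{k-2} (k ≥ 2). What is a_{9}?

The ordinary generating function has denominator 1 + 3q - 4q^2.
Iterating the recurrence: a_0,…,a_{9} = 3, -2, 18, -62, 258, -1022, 4098, -16382, 65538, -262142.

-262142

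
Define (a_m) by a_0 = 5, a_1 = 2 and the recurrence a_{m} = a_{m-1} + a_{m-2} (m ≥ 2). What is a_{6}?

41

The ordinary generating function has denominator 1 - y - y^2.
Iterating the recurrence: a_0,…,a_{6} = 5, 2, 7, 9, 16, 25, 41.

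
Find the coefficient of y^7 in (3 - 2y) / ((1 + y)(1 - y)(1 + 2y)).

-680

The denominator gives the recurrence a_n = −2a_(n−1) + a_(n−2) + 2a_(n−3) for n ≥ 3; the numerator fixes a_0 = 3, a_1 = -8, a_2 = 19.
Iterating: 3, -8, 19, -40, 83, -168, 339, -680, so a_7 = -680.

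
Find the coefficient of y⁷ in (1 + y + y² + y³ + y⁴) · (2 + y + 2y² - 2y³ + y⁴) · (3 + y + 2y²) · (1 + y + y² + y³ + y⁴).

76

(1 + y + y² + y³ + y⁴) has coefficients 1,1,1,1,1 for degrees 0…4.
(2 + y + 2y² - 2y³ + y⁴) has coefficients 2,1,2,-2,1,0,0,0 for degrees 0…7.
Multiplying by (3 + y + 2y²) gives running coefficients 6,5,11,-2,5,-3,2,0 for degrees 0…7.
Finally multiplying by (1 + y + y² + y³ + y⁴), the product of all factors after the first has coefficients 6,11,22,20,25,16,13,2 for degrees 0…7.
[y⁷] = 1·2 + 1·13 + 1·16 + 1·25 + 1·20 = 76.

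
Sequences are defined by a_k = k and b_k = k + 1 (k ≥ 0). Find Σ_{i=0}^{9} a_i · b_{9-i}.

165

This is [x^9] in the product of the two ordinary generating functions.
Σ = 0·10 + 1·9 + 2·8 + 3·7 + 4·6 + 5·5 + 6·4 + 7·3 + 8·2 + 9·1 = 165.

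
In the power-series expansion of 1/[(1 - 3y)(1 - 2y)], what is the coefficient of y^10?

Partial fractions give a closed form: a_n = (3)·3^n + (-2)·2^n.
At n = 10: a_10 = 175099.

175099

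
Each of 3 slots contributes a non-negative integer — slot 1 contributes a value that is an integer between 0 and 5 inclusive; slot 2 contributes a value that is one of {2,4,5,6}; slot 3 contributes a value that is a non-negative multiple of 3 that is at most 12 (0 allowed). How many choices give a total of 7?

The generating function for the choices is (1 + y + y² + y³ + y⁴ + y⁵)·(y² + y⁴ + y⁵ + y⁶)·(1 + y³ + y⁶ + y⁹ + y¹²); the count is [y⁷].
(1 + y + y² + y³ + y⁴ + y⁵) has coefficients 1,1,1,1,1,1 for degrees 0…5.
(y² + y⁴ + y⁵ + y⁶) has coefficients 0,0,1,0,1,1,1,0 for degrees 0…7.
Finally multiplying by (1 + y³ + y⁶ + y⁹ + y¹²), the product of all factors after the first has coefficients 0,0,1,0,1,2,1,1 for degrees 0…7.
[y⁷] = 1·1 + 1·1 + 1·2 + 1·1 + 1·0 + 1·1 = 6.

6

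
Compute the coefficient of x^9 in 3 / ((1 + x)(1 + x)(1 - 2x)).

672

The denominator gives the recurrence a_n = 3a_(n−2) + 2a_(n−3) for n ≥ 3; the numerator fixes a_0 = 3, a_1 = 0, a_2 = 9.
Iterating: 3, 0, 9, 6, 27, 36, 93, 162, 351, 672, so a_9 = 672.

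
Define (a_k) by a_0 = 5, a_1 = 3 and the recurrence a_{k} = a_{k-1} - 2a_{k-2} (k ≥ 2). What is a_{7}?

The ordinary generating function has denominator 1 - q + 2q^2.
Iterating the recurrence: a_0,…,a_{7} = 5, 3, -7, -13, 1, 27, 25, -29.

-29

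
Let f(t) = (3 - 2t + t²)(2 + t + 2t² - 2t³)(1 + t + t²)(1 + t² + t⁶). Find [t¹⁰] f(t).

(3 - 2t + t²) has coefficients 3,-2,1 for degrees 0…2.
(2 + t + 2t² - 2t³) has coefficients 2,1,2,-2,0,0,0,0,0,0,0 for degrees 0…10.
Multiplying by (1 + t + t²) gives running coefficients 2,3,5,1,0,-2,0,0,0,0,0 for degrees 0…10.
Finally multiplying by (1 + t² + t⁶), the product of all factors after the first has coefficients 2,3,7,4,5,-1,2,1,5,1,0 for degrees 0…10.
[t¹⁰] = 3·0 − 2·1 + 1·5 = 3.

3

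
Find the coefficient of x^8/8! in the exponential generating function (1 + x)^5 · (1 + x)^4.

362880

The EGF product rule gives c_8 = Σ_{k_1+k_2=8} C(8; k_1,k_2) · ∏ g_i(k_i), where (1+x)^5 gives the falling factorial (5)_k; (1+x)^4 gives the falling factorial (4)_k.
g_1(k) for k = 0…8: 1, 5, 20, 60, 120, 120, 0, 0, 0.
g_2(k) for k = 0…8: 1, 4, 12, 24, 24, 0, 0, 0, 0.
c_8 = Σ_k C(8,k)·g_1(k)·g_2(8−k) = 70·120·24 + 56·120·24 = 201600 + 161280 = 362880.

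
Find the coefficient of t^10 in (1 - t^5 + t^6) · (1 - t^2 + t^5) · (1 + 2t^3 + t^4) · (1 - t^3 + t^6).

2

(1 - t^5 + t^6) has coefficients 1,0,0,0,0,-1,1 for degrees 0…6.
(1 - t^2 + t^5) has coefficients 1,0,-1,0,0,1,0,0,0,0,0 for degrees 0…10.
Multiplying by (1 + 2t^3 + t^4) gives running coefficients 1,0,-1,2,1,-1,-1,0,2,1,0 for degrees 0…10.
Finally multiplying by (1 - t^3 + t^6), the product of all factors after the first has coefficients 1,0,-1,1,1,0,-2,-1,2,4,1 for degrees 0…10.
[t^10] = 1·1 − 1·0 + 1·1 = 2.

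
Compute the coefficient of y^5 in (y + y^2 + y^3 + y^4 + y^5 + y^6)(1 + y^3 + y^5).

(y + y^2 + y^3 + y^4 + y^5 + y^6) has coefficients 0,1,1,1,1,1 for degrees 0…5.
(1 + y^3 + y^5) has coefficients 1,0,0,1,0,1 for degrees 0…5.
[y^5] = 1·0 + 1·1 + 1·0 + 1·0 + 1·1 = 2.

2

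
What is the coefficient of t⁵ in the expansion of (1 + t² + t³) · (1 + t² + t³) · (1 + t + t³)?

5

(1 + t² + t³) has coefficients 1,0,1,1 for degrees 0…3.
(1 + t² + t³) has coefficients 1,0,1,1,0,0 for degrees 0…5.
Finally multiplying by (1 + t + t³), the product of all factors after the first has coefficients 1,1,1,3,1,1 for degrees 0…5.
[t⁵] = 1·1 + 1·3 + 1·1 = 5.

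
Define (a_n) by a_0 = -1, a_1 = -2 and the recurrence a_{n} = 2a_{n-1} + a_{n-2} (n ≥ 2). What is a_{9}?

The ordinary generating function has denominator 1 - 2t - t^2.
Iterating the recurrence: a_0,…,a_{9} = -1, -2, -5, -12, -29, -70, -169, -408, -985, -2378.

-2378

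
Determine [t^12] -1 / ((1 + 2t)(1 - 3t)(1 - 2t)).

-953317

Partial fractions give a closed form: a_n = (-1/5)·(-2)^n + (-9/5)·3^n + (1)·2^n.
At n = 12: a_12 = -953317.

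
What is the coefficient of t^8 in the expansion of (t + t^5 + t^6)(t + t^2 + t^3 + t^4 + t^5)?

2

(t + t^5 + t^6) has coefficients 0,1,0,0,0,1,1 for degrees 0…6.
(t + t^2 + t^3 + t^4 + t^5) has coefficients 0,1,1,1,1,1,0,0,0 for degrees 0…8.
[t^8] = 1·0 + 1·1 + 1·1 = 2.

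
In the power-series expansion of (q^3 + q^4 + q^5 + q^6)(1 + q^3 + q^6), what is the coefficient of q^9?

2

(q^3 + q^4 + q^5 + q^6) has coefficients 0,0,0,1,1,1,1 for degrees 0…6.
(1 + q^3 + q^6) has coefficients 1,0,0,1,0,0,1,0,0,0 for degrees 0…9.
[q^9] = 1·1 + 1·0 + 1·0 + 1·1 = 2.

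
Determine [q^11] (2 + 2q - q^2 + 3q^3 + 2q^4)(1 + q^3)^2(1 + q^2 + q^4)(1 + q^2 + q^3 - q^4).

(2 + 2q - q^2 + 3q^3 + 2q^4) has coefficients 2,2,-1,3,2 for degrees 0…4.
(1 + q^3)^2 has coefficients 1,0,0,2,0,0,1,0,0,0,0,0 for degrees 0…11.
Multiplying by (1 + q^2 + q^4) gives running coefficients 1,0,1,2,1,2,1,2,1,0,1,0 for degrees 0…11.
Finally multiplying by (1 + q^2 + q^3 - q^4), the product of all factors after the first has coefficients 1,0,2,3,1,5,3,3,3,1,3,-1 for degrees 0…11.
[q^11] = 2·(-1) + 2·3 − 1·1 + 3·3 + 2·3 = 18.

18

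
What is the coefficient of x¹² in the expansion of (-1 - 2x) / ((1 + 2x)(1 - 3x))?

-531441

The denominator gives the recurrence a_n = a_(n−1) + 6a_(n−2) for n ≥ 2; the numerator fixes a_0 = -1, a_1 = -3.
Iterating: -1, -3, -9, -27, -81, -243, -729, -2187, -6561, -19683, -59049, -177147, -531441, so a_12 = -531441.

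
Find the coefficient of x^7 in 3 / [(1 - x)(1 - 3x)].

9840

The denominator gives the recurrence a_n = 4a_(n−1) − 3a_(n−2) for n ≥ 2; the numerator fixes a_0 = 3, a_1 = 12.
Iterating: 3, 12, 39, 120, 363, 1092, 3279, 9840, so a_7 = 9840.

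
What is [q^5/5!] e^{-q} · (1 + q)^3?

The EGF product rule gives c_5 = Σ_{k_1+k_2=5} C(5; k_1,k_2) · ∏ g_i(k_i), where e^{-q} gives (-1)^k; (1+q)^3 gives the falling factorial (3)_k.
g_1(k) for k = 0…5: 1, -1, 1, -1, 1, -1.
g_2(k) for k = 0…5: 1, 3, 6, 6, 0, 0.
c_5 = Σ_k C(5,k)·g_1(k)·g_2(5−k) = 10·1·6 + 10·(-1)·6 + 5·1·3 + 1·(-1)·1 = 60 − 60 + 15 − 1 = 14.

14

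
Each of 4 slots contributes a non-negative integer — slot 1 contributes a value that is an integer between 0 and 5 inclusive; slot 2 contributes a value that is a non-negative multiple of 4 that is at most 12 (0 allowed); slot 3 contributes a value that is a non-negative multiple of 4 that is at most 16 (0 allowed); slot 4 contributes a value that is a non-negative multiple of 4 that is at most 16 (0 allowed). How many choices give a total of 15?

The generating function for the choices is (1 + z + z^2 + z^3 + z^4 + z^5)·(1 + z^4 + z^8 + z^12)·(1 + z^4 + z^8 + z^12 + z^16)·(1 + z^4 + z^8 + z^12 + z^16); the count is [z^15].
(1 + z + z^2 + z^3 + z^4 + z^5) has coefficients 1,1,1,1,1,1 for degrees 0…5.
(1 + z^4 + z^8 + z^12) has coefficients 1,0,0,0,1,0,0,0,1,0,0,0,1,0,0,0 for degrees 0…15.
Multiplying by (1 + z^4 + z^8 + z^12 + z^16) gives running coefficients 1,0,0,0,2,0,0,0,3,0,0,0,4,0,0,0 for degrees 0…15.
Finally multiplying by (1 + z^4 + z^8 + z^12 + z^16), the product of all factors after the first has coefficients 1,0,0,0,3,0,0,0,6,0,0,0,10,0,0,0 for degrees 0…15.
[z^15] = 1·0 + 1·0 + 1·0 + 1·10 + 1·0 + 1·0 = 10.

10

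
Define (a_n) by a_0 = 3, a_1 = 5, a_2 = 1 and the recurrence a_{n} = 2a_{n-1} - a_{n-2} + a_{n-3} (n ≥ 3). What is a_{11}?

The ordinary generating function has denominator 1 - 2q + q^2 - q^3.
Iterating the recurrence: a_0,…,a_{11} = 3, 5, 1, 0, 4, 9, 14, 23, 41, 73, 128, 224.

224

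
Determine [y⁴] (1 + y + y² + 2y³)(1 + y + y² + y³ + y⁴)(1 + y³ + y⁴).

8

(1 + y + y² + 2y³) has coefficients 1,1,1,2 for degrees 0…3.
(1 + y + y² + y³ + y⁴) has coefficients 1,1,1,1,1 for degrees 0…4.
Finally multiplying by (1 + y³ + y⁴), the product of all factors after the first has coefficients 1,1,1,2,3 for degrees 0…4.
[y⁴] = 1·3 + 1·2 + 1·1 + 2·1 = 8.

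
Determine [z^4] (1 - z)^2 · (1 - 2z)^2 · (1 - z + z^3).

(1 - z)^2 has coefficients 1,-2,1 for degrees 0…2.
(1 - 2z)^2 has coefficients 1,-4,4,0,0 for degrees 0…4.
Finally multiplying by (1 - z + z^3), the product of all factors after the first has coefficients 1,-5,8,-3,-4 for degrees 0…4.
[z^4] = 1·(-4) − 2·(-3) + 1·8 = 10.

10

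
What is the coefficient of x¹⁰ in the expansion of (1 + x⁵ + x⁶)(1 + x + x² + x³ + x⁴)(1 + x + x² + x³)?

7

(1 + x⁵ + x⁶) has coefficients 1,0,0,0,0,1,1 for degrees 0…6.
(1 + x + x² + x³ + x⁴) has coefficients 1,1,1,1,1,0,0,0,0,0,0 for degrees 0…10.
Finally multiplying by (1 + x + x² + x³), the product of all factors after the first has coefficients 1,2,3,4,4,3,2,1,0,0,0 for degrees 0…10.
[x¹⁰] = 1·0 + 1·3 + 1·4 = 7.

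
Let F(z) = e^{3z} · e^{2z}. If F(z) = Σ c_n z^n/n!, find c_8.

390625

The EGF product rule gives c_8 = Σ_{k_1+k_2=8} C(8; k_1,k_2) · ∏ g_i(k_i), where e^{3z} gives (3)^k; e^{2z} gives (2)^k.
g_1(k) for k = 0…8: 1, 3, 9, 27, 81, 243, 729, 2187, 6561.
g_2(k) for k = 0…8: 1, 2, 4, 8, 16, 32, 64, 128, 256.
c_8 = Σ_k C(8,k)·g_1(k)·g_2(8−k) = 1·1·256 + 8·3·128 + 28·9·64 + 56·27·32 + 70·81·16 + 56·243·8 + 28·729·4 + 8·2187·2 + 1·6561·1 = 256 + 3072 + 16128 + 48384 + 90720 + 108864 + 81648 + 34992 + 6561 = 390625.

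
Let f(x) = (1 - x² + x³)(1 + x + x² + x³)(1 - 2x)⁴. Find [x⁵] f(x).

(1 - x² + x³) has coefficients 1,0,-1,1 for degrees 0…3.
(1 + x + x² + x³) has coefficients 1,1,1,1,0,0 for degrees 0…5.
Finally multiplying by (1 - 2x)⁴, the product of all factors after the first has coefficients 1,-7,17,-15,0,8 for degrees 0…5.
[x⁵] = 1·8 − 1·(-15) + 1·17 = 40.

40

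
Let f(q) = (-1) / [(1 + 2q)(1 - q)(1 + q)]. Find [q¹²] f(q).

The denominator gives the recurrence a_n = −2a_(n−1) + a_(n−2) + 2a_(n−3) for n ≥ 3; the numerator fixes a_0 = -1, a_1 = 2, a_2 = -5.
Iterating: -1, 2, -5, 10, -21, 42, -85, 170, -341, 682, -1365, 2730, -5461, so a_12 = -5461.

-5461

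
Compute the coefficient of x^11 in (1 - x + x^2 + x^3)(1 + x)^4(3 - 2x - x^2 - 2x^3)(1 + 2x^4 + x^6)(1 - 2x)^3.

(1 - x + x^2 + x^3) has coefficients 1,-1,1,1 for degrees 0…3.
(1 + x)^4 has coefficients 1,4,6,4,1,0,0,0,0,0,0,0 for degrees 0…11.
Multiplying by (3 - 2x - x^2 - 2x^3) gives running coefficients 3,10,9,-6,-19,-18,-9,-2,0,0,0,0 for degrees 0…11.
Multiplying by (1 + 2x^4 + x^6) gives running coefficients 3,10,9,-6,-13,2,12,-4,-29,-42,-37,-22 for degrees 0…11.
Finally multiplying by (1 - 2x)^3, the product of all factors after the first has coefficients 3,-8,-15,36,51,-64,-108,52,123,-12,-101,-72 for degrees 0…11.
[x^11] = 1·(-72) − 1·(-101) + 1·(-12) + 1·123 = 140.

140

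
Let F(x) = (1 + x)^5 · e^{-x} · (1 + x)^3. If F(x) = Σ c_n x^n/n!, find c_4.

The EGF product rule gives c_4 = Σ_{k_1+k_2+k_3=4} C(4; k_1,k_2,k_3) · ∏ g_i(k_i), where (1+x)^5 gives the falling factorial (5)_k; e^{-x} gives (-1)^k; (1+x)^3 gives the falling factorial (3)_k.
g_1(k) for k = 0…4: 1, 5, 20, 60, 120.
g_2(k) for k = 0…4: 1, -1, 1, -1, 1.
g_3(k) for k = 0…4: 1, 3, 6, 6, 0.
First combine the last two factors: h(k) = Σ_j C(k,j)·g_2(j)·g_3(k−j) for k = 0…4: 1, 2, 1, -4, 1.
c_4 = Σ_k C(4,k)·g_1(k)·h(4−k) = 1·1·1 + 4·5·(-4) + 6·20·1 + 4·60·2 + 1·120·1 = 1 − 80 + 120 + 480 + 120 = 641.

641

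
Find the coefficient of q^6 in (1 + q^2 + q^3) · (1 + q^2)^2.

1

(1 + q^2 + q^3) has coefficients 1,0,1,1 for degrees 0…3.
(1 + q^2)^2 has coefficients 1,0,2,0,1,0,0 for degrees 0…6.
[q^6] = 1·0 + 1·1 + 1·0 = 1.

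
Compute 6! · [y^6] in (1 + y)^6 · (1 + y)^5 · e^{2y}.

1660096

The EGF product rule gives c_6 = Σ_{k_1+k_2+k_3=6} C(6; k_1,k_2,k_3) · ∏ g_i(k_i), where (1+y)^6 gives the falling factorial (6)_k; (1+y)^5 gives the falling factorial (5)_k; e^{2y} gives (2)^k.
g_1(k) for k = 0…6: 1, 6, 30, 120, 360, 720, 720.
g_2(k) for k = 0…6: 1, 5, 20, 60, 120, 120, 0.
g_3(k) for k = 0…6: 1, 2, 4, 8, 16, 32, 64.
First combine the last two factors: h(k) = Σ_j C(k,j)·g_2(j)·g_3(k−j) for k = 0…6: 1, 7, 44, 248, 1256, 5752, 24064.
c_6 = Σ_k C(6,k)·g_1(k)·h(6−k) = 1·1·24064 + 6·6·5752 + 15·30·1256 + 20·120·248 + 15·360·44 + 6·720·7 + 1·720·1 = 24064 + 207072 + 565200 + 595200 + 237600 + 30240 + 720 = 1660096.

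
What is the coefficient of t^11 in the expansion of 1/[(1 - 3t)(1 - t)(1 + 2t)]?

The denominator gives the recurrence a_n = 2a_(n−1) + 5a_(n−2) − 6a_(n−3) for n ≥ 3; the numerator fixes a_0 = 1, a_1 = 2, a_2 = 9.
Iterating: 1, 2, 9, 22, 77, 210, 673, 1934, 5973, 17578, 53417, 158886, so a_11 = 158886.

158886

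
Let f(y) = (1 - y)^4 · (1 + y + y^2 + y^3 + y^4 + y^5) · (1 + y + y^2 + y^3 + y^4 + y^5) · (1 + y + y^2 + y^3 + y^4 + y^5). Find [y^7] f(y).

(1 - y)^4 has coefficients 1,-4,6,-4,1 for degrees 0…4.
(1 + y + y^2 + y^3 + y^4 + y^5) has coefficients 1,1,1,1,1,1,0,0 for degrees 0…7.
Multiplying by (1 + y + y^2 + y^3 + y^4 + y^5) gives running coefficients 1,2,3,4,5,6,5,4 for degrees 0…7.
Finally multiplying by (1 + y + y^2 + y^3 + y^4 + y^5), the product of all factors after the first has coefficients 1,3,6,10,15,21,25,27 for degrees 0…7.
[y^7] = 1·27 − 4·25 + 6·21 − 4·15 + 1·10 = 3.

3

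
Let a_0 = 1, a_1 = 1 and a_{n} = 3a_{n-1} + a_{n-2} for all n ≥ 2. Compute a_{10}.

The ordinary generating function has denominator 1 - 3x - x^2.
Iterating the recurrence: a_0,…,a_{10} = 1, 1, 4, 13, 43, 142, 469, 1549, 5116, 16897, 55807.

55807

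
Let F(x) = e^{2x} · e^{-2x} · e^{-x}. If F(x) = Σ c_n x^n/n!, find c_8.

1

The EGF product rule gives c_8 = Σ_{k_1+k_2+k_3=8} C(8; k_1,k_2,k_3) · ∏ g_i(k_i), where e^{2x} gives (2)^k; e^{-2x} gives (-2)^k; e^{-x} gives (-1)^k.
g_1(k) for k = 0…8: 1, 2, 4, 8, 16, 32, 64, 128, 256.
g_2(k) for k = 0…8: 1, -2, 4, -8, 16, -32, 64, -128, 256.
g_3(k) for k = 0…8: 1, -1, 1, -1, 1, -1, 1, -1, 1.
First combine the last two factors: h(k) = Σ_j C(k,j)·g_2(j)·g_3(k−j) for k = 0…8: 1, -3, 9, -27, 81, -243, 729, -2187, 6561.
c_8 = Σ_k C(8,k)·g_1(k)·h(8−k) = 1·1·6561 + 8·2·(-2187) + 28·4·729 + 56·8·(-243) + 70·16·81 + 56·32·(-27) + 28·64·9 + 8·128·(-3) + 1·256·1 = 6561 − 34992 + 81648 − 108864 + 90720 − 48384 + 16128 − 3072 + 256 = 1.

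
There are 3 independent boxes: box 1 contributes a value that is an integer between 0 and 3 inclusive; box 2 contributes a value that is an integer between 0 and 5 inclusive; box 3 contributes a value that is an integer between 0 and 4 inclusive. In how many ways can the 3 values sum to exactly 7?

17

The generating function for the choices is (1 + x + x^2 + x^3)·(1 + x + x^2 + x^3 + x^4 + x^5)·(1 + x + x^2 + x^3 + x^4); the count is [x^7].
(1 + x + x^2 + x^3) has coefficients 1,1,1,1 for degrees 0…3.
(1 + x + x^2 + x^3 + x^4 + x^5) has coefficients 1,1,1,1,1,1,0,0 for degrees 0…7.
Finally multiplying by (1 + x + x^2 + x^3 + x^4), the product of all factors after the first has coefficients 1,2,3,4,5,5,4,3 for degrees 0…7.
[x^7] = 1·3 + 1·4 + 1·5 + 1·5 = 17.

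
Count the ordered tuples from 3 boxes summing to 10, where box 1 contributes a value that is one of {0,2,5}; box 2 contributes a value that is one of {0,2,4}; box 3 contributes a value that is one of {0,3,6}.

3

The generating function for the choices is (1 + q^2 + q^5)·(1 + q^2 + q^4)·(1 + q^3 + q^6); the count is [q^10].
(1 + q^2 + q^5) has coefficients 1,0,1,0,0,1 for degrees 0…5.
(1 + q^2 + q^4) has coefficients 1,0,1,0,1,0,0,0,0,0,0 for degrees 0…10.
Finally multiplying by (1 + q^3 + q^6), the product of all factors after the first has coefficients 1,0,1,1,1,1,1,1,1,0,1 for degrees 0…10.
[q^10] = 1·1 + 1·1 + 1·1 = 3.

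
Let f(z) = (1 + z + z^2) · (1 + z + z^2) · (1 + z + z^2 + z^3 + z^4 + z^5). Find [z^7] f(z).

6

(1 + z + z^2) has coefficients 1,1,1 for degrees 0…2.
(1 + z + z^2) has coefficients 1,1,1,0,0,0,0,0 for degrees 0…7.
Finally multiplying by (1 + z + z^2 + z^3 + z^4 + z^5), the product of all factors after the first has coefficients 1,2,3,3,3,3,2,1 for degrees 0…7.
[z^7] = 1·1 + 1·2 + 1·3 = 6.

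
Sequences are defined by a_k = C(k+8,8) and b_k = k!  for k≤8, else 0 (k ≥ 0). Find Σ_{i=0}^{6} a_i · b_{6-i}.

9150

This is [x^6] in the product of the two ordinary generating functions.
Σ = 1·720 + 9·120 + 45·24 + 165·6 + 495·2 + 1287·1 + 3003·1 = 9150.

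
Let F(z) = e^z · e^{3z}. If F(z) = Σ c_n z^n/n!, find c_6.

4096

The EGF product rule gives c_6 = Σ_{k_1+k_2=6} C(6; k_1,k_2) · ∏ g_i(k_i), where e^z gives (1)^k; e^{3z} gives (3)^k.
g_1(k) for k = 0…6: 1, 1, 1, 1, 1, 1, 1.
g_2(k) for k = 0…6: 1, 3, 9, 27, 81, 243, 729.
c_6 = Σ_k C(6,k)·g_1(k)·g_2(6−k) = 1·1·729 + 6·1·243 + 15·1·81 + 20·1·27 + 15·1·9 + 6·1·3 + 1·1·1 = 729 + 1458 + 1215 + 540 + 135 + 18 + 1 = 4096.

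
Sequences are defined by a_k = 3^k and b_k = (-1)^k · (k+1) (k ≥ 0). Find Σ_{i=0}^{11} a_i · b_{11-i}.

99642

This is [x^11] in the product of the two ordinary generating functions.
Σ = 1·(-12) + 3·11 + 9·(-10) + 27·9 + 81·(-8) + 243·7 + 729·(-6) + 2187·5 + 6561·(-4) + 19683·3 + 59049·(-2) + 177147·1 = 99642.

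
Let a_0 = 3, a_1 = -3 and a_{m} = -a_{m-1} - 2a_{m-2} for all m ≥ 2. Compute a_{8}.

The ordinary generating function has denominator 1 + q + 2q^2.
Iterating the recurrence: a_0,…,a_{8} = 3, -3, -3, 9, -3, -15, 21, 9, -51.

-51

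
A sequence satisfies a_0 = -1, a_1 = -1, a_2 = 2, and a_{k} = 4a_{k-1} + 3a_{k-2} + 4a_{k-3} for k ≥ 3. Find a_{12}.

The ordinary generating function has denominator 1 - 4t - 3t^2 - 4t^3.
Iterating the recurrence: a_0,…,a_{12} = -1, -1, 2, 1, 6, 35, 162, 777, 3734, 17915, 85970, 412561, 1979814.

1979814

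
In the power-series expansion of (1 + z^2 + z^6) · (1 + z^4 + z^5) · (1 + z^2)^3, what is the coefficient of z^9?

(1 + z^2 + z^6) has coefficients 1,0,1,0,0,0,1 for degrees 0…6.
(1 + z^4 + z^5) has coefficients 1,0,0,0,1,1,0,0,0,0 for degrees 0…9.
Finally multiplying by (1 + z^2)^3, the product of all factors after the first has coefficients 1,0,3,0,4,1,4,3,3,3 for degrees 0…9.
[z^9] = 1·3 + 1·3 + 1·0 = 6.

6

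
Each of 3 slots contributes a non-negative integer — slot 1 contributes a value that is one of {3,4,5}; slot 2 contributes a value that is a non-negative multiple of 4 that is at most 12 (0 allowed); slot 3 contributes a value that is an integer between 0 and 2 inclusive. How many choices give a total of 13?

The generating function for the choices is (t³ + t⁴ + t⁵)·(1 + t⁴ + t⁸ + t¹²)·(1 + t + t²); the count is [t¹³].
(t³ + t⁴ + t⁵) has coefficients 0,0,0,1,1,1 for degrees 0…5.
(1 + t⁴ + t⁸ + t¹²) has coefficients 1,0,0,0,1,0,0,0,1,0,0,0,1,0 for degrees 0…13.
Finally multiplying by (1 + t + t²), the product of all factors after the first has coefficients 1,1,1,0,1,1,1,0,1,1,1,0,1,1 for degrees 0…13.
[t¹³] = 1·1 + 1·1 + 1·1 = 3.

3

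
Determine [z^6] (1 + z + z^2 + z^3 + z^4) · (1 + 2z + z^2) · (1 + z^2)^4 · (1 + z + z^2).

108

(1 + z + z^2 + z^3 + z^4) has coefficients 1,1,1,1,1 for degrees 0…4.
(1 + 2z + z^2) has coefficients 1,2,1,0,0,0,0 for degrees 0…6.
Multiplying by (1 + z^2)^4 gives running coefficients 1,2,5,8,10,12,10 for degrees 0…6.
Finally multiplying by (1 + z + z^2), the product of all factors after the first has coefficients 1,3,8,15,23,30,32 for degrees 0…6.
[z^6] = 1·32 + 1·30 + 1·23 + 1·15 + 1·8 = 108.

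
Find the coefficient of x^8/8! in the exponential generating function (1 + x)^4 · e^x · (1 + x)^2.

The EGF product rule gives c_8 = Σ_{k_1+k_2+k_3=8} C(8; k_1,k_2,k_3) · ∏ g_i(k_i), where (1+x)^4 gives the falling factorial (4)_k; e^x gives (1)^k; (1+x)^2 gives the falling factorial (2)_k.
g_1(k) for k = 0…8: 1, 4, 12, 24, 24, 0, 0, 0, 0.
g_2(k) for k = 0…8: 1, 1, 1, 1, 1, 1, 1, 1, 1.
g_3(k) for k = 0…8: 1, 2, 2, 0, 0, 0, 0, 0, 0.
First combine the last two factors: h(k) = Σ_j C(k,j)·g_2(j)·g_3(k−j) for k = 0…8: 1, 3, 7, 13, 21, 31, 43, 57, 73.
c_8 = Σ_k C(8,k)·g_1(k)·h(8−k) = 1·1·73 + 8·4·57 + 28·12·43 + 56·24·31 + 70·24·21 = 73 + 1824 + 14448 + 41664 + 35280 = 93289.

93289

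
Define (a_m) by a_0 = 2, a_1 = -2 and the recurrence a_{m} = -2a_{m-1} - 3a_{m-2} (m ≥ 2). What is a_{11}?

The ordinary generating function has denominator 1 + 2t + 3t^2.
Iterating the recurrence: a_0,…,a_{11} = 2, -2, -2, 10, -14, -2, 46, -86, 34, 190, -482, 394.

394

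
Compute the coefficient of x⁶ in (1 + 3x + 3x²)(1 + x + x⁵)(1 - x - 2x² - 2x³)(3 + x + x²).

-52

(1 + 3x + 3x²) has coefficients 1,3,3 for degrees 0…2.
(1 + x + x⁵) has coefficients 1,1,0,0,0,1,0 for degrees 0…6.
Multiplying by (1 - x - 2x² - 2x³) gives running coefficients 1,0,-3,-4,-2,1,-1 for degrees 0…6.
Finally multiplying by (3 + x + x²), the product of all factors after the first has coefficients 3,1,-8,-15,-13,-3,-4 for degrees 0…6.
[x⁶] = 1·(-4) + 3·(-3) + 3·(-13) = -52.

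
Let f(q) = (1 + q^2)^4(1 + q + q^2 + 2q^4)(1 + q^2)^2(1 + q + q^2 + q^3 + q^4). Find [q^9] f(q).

162

(1 + q^2)^4 has coefficients 1,0,4,0,6,0,4,0,1 for degrees 0…8.
(1 + q + q^2 + 2q^4) has coefficients 1,1,1,0,2,0,0,0,0,0 for degrees 0…9.
Multiplying by (1 + q^2)^2 gives running coefficients 1,1,3,2,5,1,5,0,2,0 for degrees 0…9.
Finally multiplying by (1 + q + q^2 + q^3 + q^4), the product of all factors after the first has coefficients 1,2,5,7,12,12,16,13,13,8 for degrees 0…9.
[q^9] = 1·8 + 4·13 + 6·12 + 4·7 + 1·2 = 162.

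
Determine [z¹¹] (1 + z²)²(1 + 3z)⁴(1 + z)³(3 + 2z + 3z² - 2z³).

732

(1 + z²)² has coefficients 1,0,2,0,1 for degrees 0…4.
(1 + 3z)⁴ has coefficients 1,12,54,108,81,0,0,0,0,0,0,0 for degrees 0…11.
Multiplying by (1 + z)³ gives running coefficients 1,15,93,307,579,621,351,81,0,0,0,0 for degrees 0…11.
Finally multiplying by (3 + 2z + 3z² - 2z³), the product of all factors after the first has coefficients 3,47,312,1150,2600,3756,3418,1650,-27,-459,-162,0 for degrees 0…11.
[z¹¹] = 1·0 + 2·(-459) + 1·1650 = 732.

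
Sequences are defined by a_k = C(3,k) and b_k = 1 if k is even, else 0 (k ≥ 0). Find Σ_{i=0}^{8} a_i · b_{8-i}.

This is [x^8] in the product of the two ordinary generating functions.
Σ = 1·1 + 3·0 + 3·1 + 1·0 + 0·1 + 0·0 + 0·1 + 0·0 + 0·1 = 4.

4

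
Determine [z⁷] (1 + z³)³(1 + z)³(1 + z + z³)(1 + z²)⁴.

172

(1 + z³)³ has coefficients 1,0,0,3,0,0,3,0 for degrees 0…7.
(1 + z)³ has coefficients 1,3,3,1,0,0,0,0 for degrees 0…7.
Multiplying by (1 + z + z³) gives running coefficients 1,4,6,5,4,3,1,0 for degrees 0…7.
Finally multiplying by (1 + z²)⁴, the product of all factors after the first has coefficients 1,4,10,21,34,47,57,58 for degrees 0…7.
[z⁷] = 1·58 + 3·34 + 3·4 = 172.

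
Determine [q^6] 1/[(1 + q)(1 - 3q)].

Partial fractions give a closed form: a_n = (1/4)·(-1)^n + (3/4)·3^n.
At n = 6: a_6 = 547.

547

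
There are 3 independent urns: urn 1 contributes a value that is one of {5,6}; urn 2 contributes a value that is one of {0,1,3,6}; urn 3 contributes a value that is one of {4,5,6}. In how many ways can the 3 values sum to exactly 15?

2

The generating function for the choices is (y⁵ + y⁶)·(1 + y + y³ + y⁶)·(y⁴ + y⁵ + y⁶); the count is [y¹⁵].
(y⁵ + y⁶) has coefficients 0,0,0,0,0,1,1 for degrees 0…6.
(1 + y + y³ + y⁶) has coefficients 1,1,0,1,0,0,1,0,0,0,0,0,0,0,0,0 for degrees 0…15.
Finally multiplying by (y⁴ + y⁵ + y⁶), the product of all factors after the first has coefficients 0,0,0,0,1,2,2,2,1,1,1,1,1,0,0,0 for degrees 0…15.
[y¹⁵] = 1·1 + 1·1 = 2.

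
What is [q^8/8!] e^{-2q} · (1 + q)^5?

4096

The EGF product rule gives c_8 = Σ_{k_1+k_2=8} C(8; k_1,k_2) · ∏ g_i(k_i), where e^{-2q} gives (-2)^k; (1+q)^5 gives the falling factorial (5)_k.
g_1(k) for k = 0…8: 1, -2, 4, -8, 16, -32, 64, -128, 256.
g_2(k) for k = 0…8: 1, 5, 20, 60, 120, 120, 0, 0, 0.
c_8 = Σ_k C(8,k)·g_1(k)·g_2(8−k) = 56·(-8)·120 + 70·16·120 + 56·(-32)·60 + 28·64·20 + 8·(-128)·5 + 1·256·1 = −53760 + 134400 − 107520 + 35840 − 5120 + 256 = 4096.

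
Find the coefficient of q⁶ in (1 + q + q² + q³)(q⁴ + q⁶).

(1 + q + q² + q³) has coefficients 1,1,1,1 for degrees 0…3.
(q⁴ + q⁶) has coefficients 0,0,0,0,1,0,1 for degrees 0…6.
[q⁶] = 1·1 + 1·0 + 1·1 + 1·0 = 2.

2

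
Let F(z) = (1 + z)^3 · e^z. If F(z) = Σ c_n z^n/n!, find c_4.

The EGF product rule gives c_4 = Σ_{k_1+k_2=4} C(4; k_1,k_2) · ∏ g_i(k_i), where (1+z)^3 gives the falling factorial (3)_k; e^z gives (1)^k.
g_1(k) for k = 0…4: 1, 3, 6, 6, 0.
g_2(k) for k = 0…4: 1, 1, 1, 1, 1.
c_4 = Σ_k C(4,k)·g_1(k)·g_2(4−k) = 1·1·1 + 4·3·1 + 6·6·1 + 4·6·1 = 1 + 12 + 36 + 24 = 73.

73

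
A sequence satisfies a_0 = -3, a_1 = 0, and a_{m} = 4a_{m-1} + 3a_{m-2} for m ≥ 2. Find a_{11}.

The ordinary generating function has denominator 1 - 4x - 3x^2.
Iterating the recurrence: a_0,…,a_{11} = -3, 0, -9, -36, -171, -792, -3681, -17100, -79443, -369072, -1714617, -7965684.

-7965684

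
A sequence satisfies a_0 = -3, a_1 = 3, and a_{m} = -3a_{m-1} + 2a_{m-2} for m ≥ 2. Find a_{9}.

104763

The ordinary generating function has denominator 1 + 3y - 2y^2.
Iterating the recurrence: a_0,…,a_{9} = -3, 3, -15, 51, -183, 651, -2319, 8259, -29415, 104763.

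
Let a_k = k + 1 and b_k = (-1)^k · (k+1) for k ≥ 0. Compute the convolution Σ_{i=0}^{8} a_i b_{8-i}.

Write out a_i and b_{8-i} for i = 0,…,8 and sum the products.
Σ = 1·9 + 2·(-8) + 3·7 + 4·(-6) + 5·5 + 6·(-4) + 7·3 + 8·(-2) + 9·1 = 5.

5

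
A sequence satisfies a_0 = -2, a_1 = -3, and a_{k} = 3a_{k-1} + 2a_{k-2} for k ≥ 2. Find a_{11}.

-1169589

The ordinary generating function has denominator 1 - 3x - 2x^2.
Iterating the recurrence: a_0,…,a_{11} = -2, -3, -13, -45, -161, -573, -2041, -7269, -25889, -92205, -328393, -1169589.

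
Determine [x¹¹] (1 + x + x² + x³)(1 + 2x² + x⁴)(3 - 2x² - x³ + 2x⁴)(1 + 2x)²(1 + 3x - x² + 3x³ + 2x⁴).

(1 + x + x² + x³) has coefficients 1,1,1,1 for degrees 0…3.
(1 + 2x² + x⁴) has coefficients 1,0,2,0,1,0,0,0,0,0,0,0 for degrees 0…11.
Multiplying by (3 - 2x² - x³ + 2x⁴) gives running coefficients 3,0,4,-1,1,-2,2,-1,2,0,0,0 for degrees 0…11.
Multiplying by (1 + 2x)² gives running coefficients 3,12,16,15,13,-2,-2,-1,6,4,8,0 for degrees 0…11.
Finally multiplying by (1 + 3x - x² + 3x³ + 2x⁴), the product of all factors after the first has coefficients 3,21,49,60,84,94,56,64,25,13,7,36 for degrees 0…11.
[x¹¹] = 1·36 + 1·7 + 1·13 + 1·25 = 81.

81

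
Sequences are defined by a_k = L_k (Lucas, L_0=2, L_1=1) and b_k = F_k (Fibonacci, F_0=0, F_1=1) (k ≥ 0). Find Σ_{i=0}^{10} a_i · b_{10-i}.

605

The convolution is the t^10 coefficient of A(t)B(t).
Σ = 2·55 + 1·34 + 3·21 + 4·13 + 7·8 + 11·5 + 18·3 + 29·2 + 47·1 + 76·1 + 123·0 = 605.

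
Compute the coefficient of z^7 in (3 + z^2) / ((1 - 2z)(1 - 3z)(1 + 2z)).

11748

The denominator gives the recurrence a_n = 3a_(n−1) + 4a_(n−2) − 12a_(n−3) for n ≥ 3; the numerator fixes a_0 = 3, a_1 = 9, a_2 = 40.
Iterating: 3, 9, 40, 120, 412, 1236, 3916, 11748, so a_7 = 11748.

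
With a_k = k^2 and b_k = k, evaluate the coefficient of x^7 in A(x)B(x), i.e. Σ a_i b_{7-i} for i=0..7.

196

The convolution is the x^7 coefficient of A(x)B(x).
Σ = 0·7 + 1·6 + 4·5 + 9·4 + 16·3 + 25·2 + 36·1 + 49·0 = 196.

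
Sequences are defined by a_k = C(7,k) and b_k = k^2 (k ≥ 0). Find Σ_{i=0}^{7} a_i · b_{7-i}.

This is [x^7] in the product of the two ordinary generating functions.
Σ = 1·49 + 7·36 + 21·25 + 35·16 + 35·9 + 21·4 + 7·1 + 1·0 = 1792.

1792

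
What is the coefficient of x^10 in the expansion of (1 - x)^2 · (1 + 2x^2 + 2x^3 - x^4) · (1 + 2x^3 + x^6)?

-3

(1 - x)^2 has coefficients 1,-2,1 for degrees 0…2.
(1 + 2x^2 + 2x^3 - x^4) has coefficients 1,0,2,2,-1,0,0,0,0,0,0 for degrees 0…10.
Finally multiplying by (1 + 2x^3 + x^6), the product of all factors after the first has coefficients 1,0,2,4,-1,4,5,-2,2,2,-1 for degrees 0…10.
[x^10] = 1·(-1) − 2·2 + 1·2 = -3.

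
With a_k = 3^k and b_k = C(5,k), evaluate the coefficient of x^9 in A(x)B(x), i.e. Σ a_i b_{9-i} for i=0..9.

82944

This is [x^9] in the product of the two ordinary generating functions.
Σ = 1·0 + 3·0 + 9·0 + 27·0 + 81·1 + 243·5 + 729·10 + 2187·10 + 6561·5 + 19683·1 = 82944.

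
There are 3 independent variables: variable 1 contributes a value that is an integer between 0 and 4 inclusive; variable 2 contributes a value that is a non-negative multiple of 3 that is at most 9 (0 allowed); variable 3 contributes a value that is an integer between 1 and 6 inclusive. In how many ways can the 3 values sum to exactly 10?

The generating function for the choices is (1 + y + y^2 + y^3 + y^4)·(1 + y^3 + y^6 + y^9)·(y + y^2 + y^3 + y^4 + y^5 + y^6); the count is [y^10].
(1 + y + y^2 + y^3 + y^4) has coefficients 1,1,1,1,1 for degrees 0…4.
(1 + y^3 + y^6 + y^9) has coefficients 1,0,0,1,0,0,1,0,0,1,0 for degrees 0…10.
Finally multiplying by (y + y^2 + y^3 + y^4 + y^5 + y^6), the product of all factors after the first has coefficients 0,1,1,1,2,2,2,2,2,2,2 for degrees 0…10.
[y^10] = 1·2 + 1·2 + 1·2 + 1·2 + 1·2 = 10.

10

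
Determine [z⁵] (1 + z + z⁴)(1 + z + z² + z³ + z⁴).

2

(1 + z + z⁴) has coefficients 1,1,0,0,1 for degrees 0…4.
(1 + z + z² + z³ + z⁴) has coefficients 1,1,1,1,1,0 for degrees 0…5.
[z⁵] = 1·0 + 1·1 + 1·1 = 2.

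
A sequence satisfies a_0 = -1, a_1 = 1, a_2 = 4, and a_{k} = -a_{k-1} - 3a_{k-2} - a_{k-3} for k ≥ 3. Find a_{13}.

The ordinary generating function has denominator 1 + x + 3x^2 + x^3.
Iterating the recurrence: a_0,…,a_{13} = -1, 1, 4, -6, -7, 21, 6, -62, 23, 157, -164, -330, 665, 489.

489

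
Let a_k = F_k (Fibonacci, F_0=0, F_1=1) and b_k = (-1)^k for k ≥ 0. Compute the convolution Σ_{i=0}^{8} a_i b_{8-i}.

Write out a_i and b_{8-i} for i = 0,…,8 and sum the products.
Σ = 0·1 + 1·(-1) + 1·1 + 2·(-1) + 3·1 + 5·(-1) + 8·1 + 13·(-1) + 21·1 = 12.

12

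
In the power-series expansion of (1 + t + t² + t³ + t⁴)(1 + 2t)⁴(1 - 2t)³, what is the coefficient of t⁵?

(1 + t + t² + t³ + t⁴) has coefficients 1,1,1,1,1 for degrees 0…4.
(1 + 2t)⁴ has coefficients 1,8,24,32,16,0 for degrees 0…5.
Finally multiplying by (1 - 2t)³, the product of all factors after the first has coefficients 1,2,-12,-24,48,96 for degrees 0…5.
[t⁵] = 1·96 + 1·48 + 1·(-24) + 1·(-12) + 1·2 = 110.

110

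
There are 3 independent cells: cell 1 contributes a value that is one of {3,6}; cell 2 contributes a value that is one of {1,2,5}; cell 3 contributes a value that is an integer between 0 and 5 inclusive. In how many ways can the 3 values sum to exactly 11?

The generating function for the choices is (q³ + q⁶)·(q + q² + q⁵)·(1 + q + q² + q³ + q⁴ + q⁵); the count is [q¹¹].
(q³ + q⁶) has coefficients 0,0,0,1,0,0,1 for degrees 0…6.
(q + q² + q⁵) has coefficients 0,1,1,0,0,1,0,0,0,0,0,0 for degrees 0…11.
Finally multiplying by (1 + q + q² + q³ + q⁴ + q⁵), the product of all factors after the first has coefficients 0,1,2,2,2,3,3,2,1,1,1,0 for degrees 0…11.
[q¹¹] = 1·1 + 1·3 = 4.

4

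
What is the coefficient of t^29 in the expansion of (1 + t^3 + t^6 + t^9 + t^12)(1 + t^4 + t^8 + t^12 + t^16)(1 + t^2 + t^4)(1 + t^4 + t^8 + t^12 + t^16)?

12

(1 + t^3 + t^6 + t^9 + t^12) has coefficients 1,0,0,1,0,0,1,0,0,1,0,0,1 for degrees 0…12.
(1 + t^4 + t^8 + t^12 + t^16) has coefficients 1,0,0,0,1,0,0,0,1,0,0,0,1,0,0,0,1,0,0,0,0,0,0,0,0,0,0,0,0,0 for degrees 0…29.
Multiplying by (1 + t^2 + t^4) gives running coefficients 1,0,1,0,2,0,1,0,2,0,1,0,2,0,1,0,2,0,1,0,1,0,0,0,0,0,0,0,0,0 for degrees 0…29.
Finally multiplying by (1 + t^4 + t^8 + t^12 + t^16), the product of all factors after the first has coefficients 1,0,1,0,3,0,2,0,5,0,3,0,7,0,4,0,9,0,5,0,9,0,4,0,7,0,3,0,5,0 for degrees 0…29.
[t^29] = 1·0 + 1·3 + 1·0 + 1·9 + 1·0 = 12.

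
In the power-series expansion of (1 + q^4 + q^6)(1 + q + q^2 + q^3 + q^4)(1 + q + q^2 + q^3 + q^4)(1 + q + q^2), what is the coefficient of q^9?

(1 + q^4 + q^6) has coefficients 1,0,0,0,1,0,1 for degrees 0…6.
(1 + q + q^2 + q^3 + q^4) has coefficients 1,1,1,1,1,0,0,0,0,0 for degrees 0…9.
Multiplying by (1 + q + q^2 + q^3 + q^4) gives running coefficients 1,2,3,4,5,4,3,2,1,0 for degrees 0…9.
Finally multiplying by (1 + q + q^2), the product of all factors after the first has coefficients 1,3,6,9,12,13,12,9,6,3 for degrees 0…9.
[q^9] = 1·3 + 1·13 + 1·9 = 25.

25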